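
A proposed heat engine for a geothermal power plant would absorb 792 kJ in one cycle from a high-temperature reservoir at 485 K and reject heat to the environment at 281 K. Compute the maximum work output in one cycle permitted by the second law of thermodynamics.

No engine can exceed the Carnot limit: η_max = 1 − T_C/T_H = 1 − 281.00/485.00 = 0.4206.
W_max = η_max · Q_H = 0.4206 × 792 = 333.1 kJ.

W_max ≈ 333.1 kJ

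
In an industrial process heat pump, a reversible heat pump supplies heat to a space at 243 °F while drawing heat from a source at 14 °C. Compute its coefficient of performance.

T_H = 243 °F → (243 − 32) × 5/9 = 117.22 °C = 390.37 K.
T_C = 14 °C → 14 + 273.15 = 287.15 K.
For a reversible heat pump, COP_HP = T_H/(T_H − T_C) = 390.37/(390.37 − 287.15) = 3.782.

COP_HP ≈ 3.782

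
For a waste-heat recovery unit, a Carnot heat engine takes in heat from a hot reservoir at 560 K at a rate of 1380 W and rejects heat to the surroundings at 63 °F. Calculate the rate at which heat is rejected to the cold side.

T_C = 63 °F → (63 − 32) × 5/9 = 17.22 °C = 290.37 K.
η_rev = 1 − T_C/T_H = 1 − 290.37/560.00 = 0.4815.
For a reversible cycle Q_C/Q_H = T_C/T_H, so Q_C = 1380 × 290.37/560.00 = 715.6 W.

Q̇_C ≈ 715.6 W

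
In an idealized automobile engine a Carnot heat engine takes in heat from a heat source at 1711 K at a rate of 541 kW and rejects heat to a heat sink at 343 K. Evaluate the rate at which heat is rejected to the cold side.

Q̇_C ≈ 108 kW

The Carnot efficiency is η = 1 − T_C/T_H = 1 − 343.00/1711.00 = 0.7995.
For a reversible cycle Q_C/Q_H = T_C/T_H, so Q_C = 541 × 343.00/1711.00 = 108 kW.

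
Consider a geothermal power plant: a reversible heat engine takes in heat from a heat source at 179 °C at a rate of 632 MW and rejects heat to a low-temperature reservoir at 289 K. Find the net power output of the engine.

T_H = 179 °C → 179 + 273.15 = 452.15 K.
The Carnot efficiency is η = 1 − T_C/T_H = 1 − 289.00/452.15 = 0.3608.
W = η·Q_H = 0.3608 × 632 = 228 MW.

Ẇ ≈ 228 MW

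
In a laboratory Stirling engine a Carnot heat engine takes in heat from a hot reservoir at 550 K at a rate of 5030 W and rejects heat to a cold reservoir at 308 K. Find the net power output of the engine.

Ẇ ≈ 2210 W

The Carnot efficiency is η = 1 − T_C/T_H = 1 − 308.00/550.00 = 0.4400.
W = η·Q_H = 0.4400 × 5030 = 2210 W.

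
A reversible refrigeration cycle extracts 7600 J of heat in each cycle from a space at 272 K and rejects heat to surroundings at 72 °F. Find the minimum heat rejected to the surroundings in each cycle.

Q_H ≈ 8253 J

T_H = 72 °F → (72 − 32) × 5/9 = 22.22 °C = 295.37 K.
For a reversible cycle Q_H/Q_C = T_H/T_C, so Q_H = Q_C·T_H/T_C = 7600 × 295.37/272.00 = 8253 J.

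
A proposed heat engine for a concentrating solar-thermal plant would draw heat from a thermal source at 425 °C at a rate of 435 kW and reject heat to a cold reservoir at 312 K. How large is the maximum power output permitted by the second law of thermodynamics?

Ẇ_max ≈ 240.6 kW

T_H = 425 °C → 425 + 273.15 = 698.15 K.
The second-law ceiling is the Carnot efficiency, η_max = 1 − T_C/T_H = 1 − 312.00/698.15 = 0.5531.
W_max = η_max · Q_H = 0.5531 × 435 = 240.6 kW.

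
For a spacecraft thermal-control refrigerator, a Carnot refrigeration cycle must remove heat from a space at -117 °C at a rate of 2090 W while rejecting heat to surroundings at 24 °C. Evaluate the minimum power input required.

Ẇ_in ≈ 1890 W

T_H = 24 °C → 24 + 273.15 = 297.15 K.
T_C = -117 °C → -117 + 273.15 = 156.15 K.
For a reversible refrigerator, COP_R = T_C/(T_H − T_C) = 156.15/141.00 = 1.1074.
W = Q_C/COP_R = 2090/1.1074 = 1890 W.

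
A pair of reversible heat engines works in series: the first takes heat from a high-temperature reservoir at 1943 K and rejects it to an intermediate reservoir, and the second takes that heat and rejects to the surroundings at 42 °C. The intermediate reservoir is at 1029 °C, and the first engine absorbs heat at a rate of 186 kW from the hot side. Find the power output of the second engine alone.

Ẇ₂ ≈ 94.48 kW

T_C = 42 °C → 42 + 273.15 = 315.15 K.
T_m = 1029 °C → 1029 + 273.15 = 1302.15 K.
Heat entering the second stage: Q_m = Q_H·(T_m/T_H) = 186 × 1302.15/1943.00 = 124.7 kW.
Second-stage efficiency η₂ = 1 − T_C/T_m = 1 − 315.15/1302.15 = 0.7580, so W₂ = η₂·Q_m = 94.48 kW.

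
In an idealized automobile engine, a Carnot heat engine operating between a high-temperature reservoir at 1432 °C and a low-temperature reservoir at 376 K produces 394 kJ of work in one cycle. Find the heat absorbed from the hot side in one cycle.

Q_H ≈ 505 kJ

T_H = 1432 °C → 1432 + 273.15 = 1705.15 K.
η_rev = 1 − T_C/T_H = 1 − 376.00/1705.15 = 0.7795.
Q_H = W/η = 394/0.7795 = 505 kJ.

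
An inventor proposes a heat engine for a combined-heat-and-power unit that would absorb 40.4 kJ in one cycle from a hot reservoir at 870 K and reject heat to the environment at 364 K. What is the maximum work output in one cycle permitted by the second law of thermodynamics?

W_max ≈ 23.5 kJ

The upper bound on efficiency is η_max = 1 − T_C/T_H = 1 − 364.00/870.00 = 0.5816.
W_max = η_max · Q_H = 0.5816 × 40.4 = 23.5 kJ.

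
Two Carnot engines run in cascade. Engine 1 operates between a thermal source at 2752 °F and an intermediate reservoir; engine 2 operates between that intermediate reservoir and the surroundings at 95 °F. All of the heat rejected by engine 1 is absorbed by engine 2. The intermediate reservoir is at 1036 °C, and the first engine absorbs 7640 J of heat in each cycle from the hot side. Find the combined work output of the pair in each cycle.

T_H = 2752 °F → (2752 − 32) × 5/9 = 1511.11 °C = 1784.26 K.
T_C = 95 °F → (95 − 32) × 5/9 = 35.00 °C = 308.15 K.
Two reversible stages in series are equivalent to a single Carnot engine between T_H and T_C, so η_total = 1 − T_C/T_H = 1 − 308.15/1784.26 = 0.8273.
W_total = η_total · Q_H = 0.8273 × 7640 = 6320 J.

W_total ≈ 6320 J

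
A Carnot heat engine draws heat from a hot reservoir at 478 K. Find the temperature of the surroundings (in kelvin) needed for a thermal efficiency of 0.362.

From η = 1 − T_C/T_H, T_C = T_H·(1 − η) = 478.00 × (1 − 0.362) = 305.0 K.

T_C ≈ 305.0 K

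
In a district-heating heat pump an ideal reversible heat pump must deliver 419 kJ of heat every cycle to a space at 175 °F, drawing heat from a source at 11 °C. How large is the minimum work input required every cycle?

W_in ≈ 81.3 kJ

T_H = 175 °F → (175 − 32) × 5/9 = 79.44 °C = 352.59 K.
T_C = 11 °C → 11 + 273.15 = 284.15 K.
COP_HP = T_H/(T_H − T_C) = 352.59/68.44 = 5.1515.
W = Q_H/COP_HP = 419/5.1515 = 81.3 kJ.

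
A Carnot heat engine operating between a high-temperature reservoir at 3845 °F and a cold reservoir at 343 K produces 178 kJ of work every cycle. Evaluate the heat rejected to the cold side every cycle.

Q_C ≈ 29.8 kJ

T_H = 3845 °F → (3845 − 32) × 5/9 = 2118.33 °C = 2391.48 K.
η_rev = 1 − T_C/T_H = 1 − 343.00/2391.48 = 0.8566.
Since Q_C/Q_H = T_C/T_H and Q_H = W/η, Q_C = W·T_C/(T_H − T_C) = 178 × 343.00/2048.48 = 29.8 kJ.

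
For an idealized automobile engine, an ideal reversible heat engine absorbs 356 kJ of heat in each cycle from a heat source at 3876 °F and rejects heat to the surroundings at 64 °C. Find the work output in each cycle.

W ≈ 306 kJ

T_H = 3876 °F → (3876 − 32) × 5/9 = 2135.56 °C = 2408.71 K.
T_C = 64 °C → 64 + 273.15 = 337.15 K.
Since the cycle is reversible, η = 1 − T_C/T_H = 1 − 337.15/2408.71 = 0.8600.
W = η·Q_H = 0.8600 × 356 = 306 kJ.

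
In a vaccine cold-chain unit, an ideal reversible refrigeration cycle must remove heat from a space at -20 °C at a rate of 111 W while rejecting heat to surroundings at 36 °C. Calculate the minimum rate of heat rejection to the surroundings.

T_H = 36 °C → 36 + 273.15 = 309.15 K.
T_C = -20 °C → -20 + 273.15 = 253.15 K.
For a reversible cycle Q_H/Q_C = T_H/T_C, so Q_H = Q_C·T_H/T_C = 111 × 309.15/253.15 = 135.6 W.

Q̇_H ≈ 135.6 W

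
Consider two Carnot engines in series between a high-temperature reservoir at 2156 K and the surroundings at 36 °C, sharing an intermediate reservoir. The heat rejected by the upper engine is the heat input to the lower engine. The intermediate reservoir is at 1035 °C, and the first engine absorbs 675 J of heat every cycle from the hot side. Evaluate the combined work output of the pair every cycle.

T_C = 36 °C → 36 + 273.15 = 309.15 K.
Two reversible stages in series are equivalent to a single Carnot engine between T_H and T_C, so η_total = 1 − T_C/T_H = 1 − 309.15/2156.00 = 0.8566.
W_total = η_total · Q_H = 0.8566 × 675 = 578 J.

W_total ≈ 578 J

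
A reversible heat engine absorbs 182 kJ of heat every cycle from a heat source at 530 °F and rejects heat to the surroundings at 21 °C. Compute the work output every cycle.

T_H = 530 °F → (530 − 32) × 5/9 = 276.67 °C = 549.82 K.
T_C = 21 °C → 21 + 273.15 = 294.15 K.
The Carnot efficiency is η = 1 − T_C/T_H = 1 − 294.15/549.82 = 0.4650.
W = η·Q_H = 0.4650 × 182 = 84.6 kJ.

W ≈ 84.6 kJ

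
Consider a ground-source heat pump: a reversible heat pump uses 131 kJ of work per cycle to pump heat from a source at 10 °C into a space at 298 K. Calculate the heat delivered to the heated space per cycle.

T_C = 10 °C → 10 + 273.15 = 283.15 K.
COP_HP = T_H/(T_H − T_C) = 298.00/14.85 = 20.0673.
Q_H = COP_HP · W = 20.0673 × 131 = 2630 kJ.

Q_H ≈ 2630 kJ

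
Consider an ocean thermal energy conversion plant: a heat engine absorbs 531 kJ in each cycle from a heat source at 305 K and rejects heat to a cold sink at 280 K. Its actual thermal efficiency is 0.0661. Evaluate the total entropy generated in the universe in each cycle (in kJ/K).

ΔS_univ ≈ 0.0301 kJ/K

W = η·Q_H = 0.0661 × 531 = 35.10 kJ, so Q_C = Q_H − W = 495.9 kJ.
Reservoir entropy changes: ΔS_H = −Q_H/T_H = −531/305.00 = -1.741 kJ/K and ΔS_C = +Q_C/T_C = 495.9/280.00 = 1.771 kJ/K.
ΔS_univ = −Q_H/T_H + Q_C/T_C = 0.0301 kJ/K (> 0, since η = 0.0661 < η_Carnot = 0.082).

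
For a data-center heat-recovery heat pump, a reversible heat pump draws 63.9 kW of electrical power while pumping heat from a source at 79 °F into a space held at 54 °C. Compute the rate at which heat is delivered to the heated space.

Q̇_H ≈ 750 kW

T_H = 54 °C → 54 + 273.15 = 327.15 K.
T_C = 79 °F → (79 − 32) × 5/9 = 26.11 °C = 299.26 K.
COP_HP = T_H/(T_H − T_C) = 327.15/27.89 = 11.7305.
Q_H = COP_HP · W = 11.7305 × 63.9 = 750 kW.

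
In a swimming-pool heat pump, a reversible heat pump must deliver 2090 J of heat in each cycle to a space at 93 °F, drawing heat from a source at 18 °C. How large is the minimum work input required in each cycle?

T_H = 93 °F → (93 − 32) × 5/9 = 33.89 °C = 307.04 K.
T_C = 18 °C → 18 + 273.15 = 291.15 K.
The Carnot heat-pump COP is COP_HP = T_H/(T_H − T_C) = 307.04/15.89 = 19.3241.
W = Q_H/COP_HP = 2090/19.3241 = 108 J.

W_in ≈ 108 J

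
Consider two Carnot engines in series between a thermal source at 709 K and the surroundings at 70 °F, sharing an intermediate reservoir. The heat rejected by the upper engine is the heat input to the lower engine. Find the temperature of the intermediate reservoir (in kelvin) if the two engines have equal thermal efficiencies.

T_C = 70 °F → (70 − 32) × 5/9 = 21.11 °C = 294.26 K.
Equal efficiencies require 1 − T_m/T_H = 1 − T_C/T_m, i.e. T_m/T_H = T_C/T_m, so T_m = √(T_H·T_C) = √(709.00 × 294.26) = 457 K.

T_m ≈ 457 K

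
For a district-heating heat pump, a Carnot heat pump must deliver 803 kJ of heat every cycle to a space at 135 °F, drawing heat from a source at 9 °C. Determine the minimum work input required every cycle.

W_in ≈ 117 kJ

T_H = 135 °F → (135 − 32) × 5/9 = 57.22 °C = 330.37 K.
T_C = 9 °C → 9 + 273.15 = 282.15 K.
COP_HP = T_H/(T_H − T_C) = 330.37/48.22 = 6.8510.
W = Q_H/COP_HP = 803/6.8510 = 117 kJ.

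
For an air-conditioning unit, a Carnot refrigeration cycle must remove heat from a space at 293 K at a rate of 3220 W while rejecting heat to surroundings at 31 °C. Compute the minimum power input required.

T_H = 31 °C → 31 + 273.15 = 304.15 K.
For a reversible refrigerator, COP_R = T_C/(T_H − T_C) = 293.00/11.15 = 26.2780.
W = Q_C/COP_R = 3220/26.2780 = 122.5 W.

Ẇ_in ≈ 122.5 W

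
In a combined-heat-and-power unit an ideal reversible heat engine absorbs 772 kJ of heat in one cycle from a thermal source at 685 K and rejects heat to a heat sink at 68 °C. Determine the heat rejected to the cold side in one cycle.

T_C = 68 °C → 68 + 273.15 = 341.15 K.
The Carnot efficiency is η = 1 − T_C/T_H = 1 − 341.15/685.00 = 0.5020.
For a reversible cycle Q_C/Q_H = T_C/T_H, so Q_C = 772 × 341.15/685.00 = 384 kJ.

Q_C ≈ 384 kJ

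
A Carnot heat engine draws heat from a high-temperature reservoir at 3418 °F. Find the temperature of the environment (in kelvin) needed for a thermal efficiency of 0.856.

T_C ≈ 310 K

T_H = 3418 °F → (3418 − 32) × 5/9 = 1881.11 °C = 2154.26 K.
From η = 1 − T_C/T_H, T_C = T_H·(1 − η) = 2154.26 × (1 − 0.856) = 310 K.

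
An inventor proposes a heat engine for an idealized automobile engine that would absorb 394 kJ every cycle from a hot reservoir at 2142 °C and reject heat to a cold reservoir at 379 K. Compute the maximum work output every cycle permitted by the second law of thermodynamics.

T_H = 2142 °C → 2142 + 273.15 = 2415.15 K.
The upper bound on efficiency is η_max = 1 − T_C/T_H = 1 − 379.00/2415.15 = 0.8431.
W_max = η_max · Q_H = 0.8431 × 394 = 332 kJ.

W_max ≈ 332 kJ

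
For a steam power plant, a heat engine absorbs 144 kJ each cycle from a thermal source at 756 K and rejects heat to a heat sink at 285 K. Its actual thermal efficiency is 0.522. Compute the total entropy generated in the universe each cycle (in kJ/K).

ΔS_univ ≈ 0.05104 kJ/K

W = η·Q_H = 0.522 × 144 = 75.17 kJ, so Q_C = Q_H − W = 68.83 kJ.
Reservoir entropy changes: ΔS_H = −Q_H/T_H = −144/756.00 = -0.1905 kJ/K and ΔS_C = +Q_C/T_C = 68.83/285.00 = 0.2415 kJ/K.
ΔS_univ = −Q_H/T_H + Q_C/T_C = 0.05104 kJ/K (> 0, since η = 0.522 < η_Carnot = 0.623).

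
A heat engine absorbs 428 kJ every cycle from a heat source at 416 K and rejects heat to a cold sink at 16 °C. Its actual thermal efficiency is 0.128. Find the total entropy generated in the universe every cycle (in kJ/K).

ΔS_univ ≈ 0.262 kJ/K

T_C = 16 °C → 16 + 273.15 = 289.15 K.
W = η·Q_H = 0.128 × 428 = 54.78 kJ, so Q_C = Q_H − W = 373.2 kJ.
Reservoir entropy changes: ΔS_H = −Q_H/T_H = −428/416.00 = -1.029 kJ/K and ΔS_C = +Q_C/T_C = 373.2/289.15 = 1.291 kJ/K.
ΔS_univ = −Q_H/T_H + Q_C/T_C = 0.262 kJ/K (> 0, since η = 0.128 < η_Carnot = 0.305).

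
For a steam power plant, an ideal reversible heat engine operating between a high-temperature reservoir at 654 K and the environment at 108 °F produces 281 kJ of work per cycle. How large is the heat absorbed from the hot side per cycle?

T_C = 108 °F → (108 − 32) × 5/9 = 42.22 °C = 315.37 K.
η_rev = 1 − T_C/T_H = 1 − 315.37/654.00 = 0.5178.
Q_H = W/η = 281/0.5178 = 542.7 kJ.

Q_H ≈ 542.7 kJ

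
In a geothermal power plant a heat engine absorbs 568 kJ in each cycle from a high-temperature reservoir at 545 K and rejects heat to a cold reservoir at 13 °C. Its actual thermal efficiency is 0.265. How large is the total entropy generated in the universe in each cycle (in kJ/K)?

ΔS_univ ≈ 0.417 kJ/K

T_C = 13 °C → 13 + 273.15 = 286.15 K.
W = η·Q_H = 0.265 × 568 = 150.5 kJ, so Q_C = Q_H − W = 417.5 kJ.
Reservoir entropy changes: ΔS_H = −Q_H/T_H = −568/545.00 = -1.042 kJ/K and ΔS_C = +Q_C/T_C = 417.5/286.15 = 1.459 kJ/K.
ΔS_univ = −Q_H/T_H + Q_C/T_C = 0.417 kJ/K (> 0, since η = 0.265 < η_Carnot = 0.475).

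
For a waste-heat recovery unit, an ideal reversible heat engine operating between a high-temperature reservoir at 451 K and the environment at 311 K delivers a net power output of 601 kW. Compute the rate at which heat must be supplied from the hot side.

Q̇_H ≈ 1940 kW

For a reversible engine, η = 1 − T_C/T_H = 1 − 311.00/451.00 = 0.3104.
Q_H = W/η = 601/0.3104 = 1940 kW.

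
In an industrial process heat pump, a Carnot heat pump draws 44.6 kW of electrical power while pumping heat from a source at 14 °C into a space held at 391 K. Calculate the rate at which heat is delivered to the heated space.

Q̇_H ≈ 167.9 kW

T_C = 14 °C → 14 + 273.15 = 287.15 K.
The Carnot heat-pump COP is COP_HP = T_H/(T_H − T_C) = 391.00/103.85 = 3.7650.
Q_H = COP_HP · W = 3.7650 × 44.6 = 167.9 kW.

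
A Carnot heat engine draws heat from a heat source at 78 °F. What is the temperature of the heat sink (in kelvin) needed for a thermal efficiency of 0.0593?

T_H = 78 °F → (78 − 32) × 5/9 = 25.56 °C = 298.71 K.
From η = 1 − T_C/T_H, T_C = T_H·(1 − η) = 298.71 × (1 − 0.0593) = 281 K.

T_C ≈ 281 K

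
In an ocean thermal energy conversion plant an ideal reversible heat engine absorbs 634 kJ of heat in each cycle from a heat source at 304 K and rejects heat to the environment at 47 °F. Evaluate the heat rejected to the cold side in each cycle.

Q_C ≈ 587 kJ

T_C = 47 °F → (47 − 32) × 5/9 = 8.33 °C = 281.48 K.
For a reversible engine, η = 1 − T_C/T_H = 1 − 281.48/304.00 = 0.0741.
For a reversible cycle Q_C/Q_H = T_C/T_H, so Q_C = 634 × 281.48/304.00 = 587 kJ.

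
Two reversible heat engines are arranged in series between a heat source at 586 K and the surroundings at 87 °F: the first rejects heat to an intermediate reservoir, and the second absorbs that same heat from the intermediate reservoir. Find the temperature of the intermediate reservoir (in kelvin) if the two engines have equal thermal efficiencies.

T_C = 87 °F → (87 − 32) × 5/9 = 30.56 °C = 303.71 K.
Equal efficiencies require 1 − T_m/T_H = 1 − T_C/T_m, i.e. T_m/T_H = T_C/T_m, so T_m = √(T_H·T_C) = √(586.00 × 303.71) = 421.9 K.

T_m ≈ 421.9 K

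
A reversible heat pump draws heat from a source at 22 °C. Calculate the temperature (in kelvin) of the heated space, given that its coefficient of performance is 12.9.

T_C = 22 °C → 22 + 273.15 = 295.15 K.
COP_HP = T_H/(T_H − T_C) ⇒ T_H = T_C·COP_HP/(COP_HP − 1) = 295.15 × 12.9/(12.9 − 1) = 320 K.

T_H ≈ 320 K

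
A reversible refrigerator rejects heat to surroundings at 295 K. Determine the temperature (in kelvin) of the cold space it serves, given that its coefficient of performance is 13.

T_C ≈ 274 K

COP_R = T_C/(T_H − T_C) ⇒ T_C = T_H·COP_R/(1 + COP_R) = 295.00 × 13/(1 + 13) = 274 K.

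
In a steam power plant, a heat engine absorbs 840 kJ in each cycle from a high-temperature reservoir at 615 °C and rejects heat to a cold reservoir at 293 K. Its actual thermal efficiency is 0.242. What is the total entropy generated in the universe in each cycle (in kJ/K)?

ΔS_univ ≈ 1.23 kJ/K

T_H = 615 °C → 615 + 273.15 = 888.15 K.
W = η·Q_H = 0.242 × 840 = 203.3 kJ, so Q_C = Q_H − W = 636.7 kJ.
Entropy balance on the reservoirs: −Q_H/T_H = -0.9458 kJ/K, +Q_C/T_C = 2.173 kJ/K.
ΔS_univ = −Q_H/T_H + Q_C/T_C = 1.23 kJ/K (> 0, since η = 0.242 < η_Carnot = 0.670).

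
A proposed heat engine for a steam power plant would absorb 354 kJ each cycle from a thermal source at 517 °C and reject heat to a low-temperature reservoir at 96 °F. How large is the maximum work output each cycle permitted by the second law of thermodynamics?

T_H = 517 °C → 517 + 273.15 = 790.15 K.
T_C = 96 °F → (96 − 32) × 5/9 = 35.56 °C = 308.71 K.
The upper bound on efficiency is η_max = 1 − T_C/T_H = 1 − 308.71/790.15 = 0.6093.
W_max = η_max · Q_H = 0.6093 × 354 = 216 kJ.

W_max ≈ 216 kJ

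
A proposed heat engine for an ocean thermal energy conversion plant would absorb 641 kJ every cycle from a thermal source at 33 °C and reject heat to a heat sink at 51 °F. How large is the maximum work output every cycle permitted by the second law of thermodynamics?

W_max ≈ 47.0 kJ

T_H = 33 °C → 33 + 273.15 = 306.15 K.
T_C = 51 °F → (51 − 32) × 5/9 = 10.56 °C = 283.71 K.
The upper bound on efficiency is η_max = 1 − T_C/T_H = 1 − 283.71/306.15 = 0.0733.
W_max = η_max · Q_H = 0.0733 × 641 = 47.0 kJ.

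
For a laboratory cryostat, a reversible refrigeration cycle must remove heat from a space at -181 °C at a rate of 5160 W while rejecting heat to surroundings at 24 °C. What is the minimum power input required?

T_H = 24 °C → 24 + 273.15 = 297.15 K.
T_C = -181 °C → -181 + 273.15 = 92.15 K.
For a reversible refrigerator, COP_R = T_C/(T_H − T_C) = 92.15/205.00 = 0.4495.
W = Q_C/COP_R = 5160/0.4495 = 11480 W.

Ẇ_in ≈ 11480 W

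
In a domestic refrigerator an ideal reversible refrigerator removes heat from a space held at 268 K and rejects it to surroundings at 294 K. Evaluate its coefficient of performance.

COP_R ≈ 10.3

For a reversible refrigerator, COP_R = T_C/(T_H − T_C) = 268.00/(294.00 − 268.00) = 10.3.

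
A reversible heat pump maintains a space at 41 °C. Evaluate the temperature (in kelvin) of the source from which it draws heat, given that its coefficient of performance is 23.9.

T_H = 41 °C → 41 + 273.15 = 314.15 K.
COP_HP = T_H/(T_H − T_C) ⇒ T_C = T_H·(COP_HP − 1)/COP_HP = 314.15 × (23.9 − 1)/23.9 = 301.0 K.

T_C ≈ 301.0 K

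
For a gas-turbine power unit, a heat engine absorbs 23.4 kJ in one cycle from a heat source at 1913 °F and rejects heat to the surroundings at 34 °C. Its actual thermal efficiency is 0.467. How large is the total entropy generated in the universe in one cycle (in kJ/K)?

ΔS_univ ≈ 0.02285 kJ/K

T_H = 1913 °F → (1913 − 32) × 5/9 = 1045.00 °C = 1318.15 K.
T_C = 34 °C → 34 + 273.15 = 307.15 K.
W = η·Q_H = 0.467 × 23.4 = 10.93 kJ, so Q_C = Q_H − W = 12.47 kJ.
Reservoir entropy changes: ΔS_H = −Q_H/T_H = −23.4/1318.15 = -0.01775 kJ/K and ΔS_C = +Q_C/T_C = 12.47/307.15 = 0.04061 kJ/K.
ΔS_univ = −Q_H/T_H + Q_C/T_C = 0.02285 kJ/K (> 0, since η = 0.467 < η_Carnot = 0.767).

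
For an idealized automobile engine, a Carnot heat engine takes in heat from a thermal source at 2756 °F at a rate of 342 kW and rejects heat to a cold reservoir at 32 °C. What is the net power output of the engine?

Ẇ ≈ 283.6 kW

T_H = 2756 °F → (2756 − 32) × 5/9 = 1513.33 °C = 1786.48 K.
T_C = 32 °C → 32 + 273.15 = 305.15 K.
η_rev = 1 − T_C/T_H = 1 − 305.15/1786.48 = 0.8292.
W = η·Q_H = 0.8292 × 342 = 283.6 kW.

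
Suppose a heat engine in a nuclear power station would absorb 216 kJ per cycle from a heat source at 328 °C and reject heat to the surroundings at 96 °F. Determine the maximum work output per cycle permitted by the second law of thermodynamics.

W_max ≈ 105 kJ

T_H = 328 °C → 328 + 273.15 = 601.15 K.
T_C = 96 °F → (96 − 32) × 5/9 = 35.56 °C = 308.71 K.
The second-law ceiling is the Carnot efficiency, η_max = 1 − T_C/T_H = 1 − 308.71/601.15 = 0.4865.
W_max = η_max · Q_H = 0.4865 × 216 = 105 kJ.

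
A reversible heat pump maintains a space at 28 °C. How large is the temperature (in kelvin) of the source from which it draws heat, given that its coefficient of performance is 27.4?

T_C ≈ 290.2 K

T_H = 28 °C → 28 + 273.15 = 301.15 K.
COP_HP = T_H/(T_H − T_C) ⇒ T_C = T_H·(COP_HP − 1)/COP_HP = 301.15 × (27.4 − 1)/27.4 = 290.2 K.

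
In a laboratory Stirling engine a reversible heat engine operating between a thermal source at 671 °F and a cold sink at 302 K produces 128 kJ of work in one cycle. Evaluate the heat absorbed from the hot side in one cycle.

Q_H ≈ 247 kJ

T_H = 671 °F → (671 − 32) × 5/9 = 355.00 °C = 628.15 K.
The Carnot efficiency is η = 1 − T_C/T_H = 1 − 302.00/628.15 = 0.5192.
Q_H = W/η = 128/0.5192 = 247 kJ.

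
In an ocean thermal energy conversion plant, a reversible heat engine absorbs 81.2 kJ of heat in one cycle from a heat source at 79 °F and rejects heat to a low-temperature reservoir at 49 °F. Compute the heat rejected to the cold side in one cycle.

T_H = 79 °F → (79 − 32) × 5/9 = 26.11 °C = 299.26 K.
T_C = 49 °F → (49 − 32) × 5/9 = 9.44 °C = 282.59 K.
Carnot efficiency: η = 1 − T_C/T_H = 1 − 282.59/299.26 = 0.0557.
For a reversible cycle Q_C/Q_H = T_C/T_H, so Q_C = 81.2 × 282.59/299.26 = 76.7 kJ.

Q_C ≈ 76.7 kJ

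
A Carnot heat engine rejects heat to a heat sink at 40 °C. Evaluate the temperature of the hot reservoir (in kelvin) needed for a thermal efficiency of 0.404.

T_H ≈ 525.4 K

T_C = 40 °C → 40 + 273.15 = 313.15 K.
From η = 1 − T_C/T_H, solving for T_H gives T_H = T_C/(1 − η) = 313.15/(1 − 0.404) = 525.4 K.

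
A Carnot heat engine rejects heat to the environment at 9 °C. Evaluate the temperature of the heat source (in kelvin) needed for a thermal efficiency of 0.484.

T_H ≈ 547 K

T_C = 9 °C → 9 + 273.15 = 282.15 K.
From η = 1 − T_C/T_H, solving for T_H gives T_H = T_C/(1 − η) = 282.15/(1 − 0.484) = 547 K.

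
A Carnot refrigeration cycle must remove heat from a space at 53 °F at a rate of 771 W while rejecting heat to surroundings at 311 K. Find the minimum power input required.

Ẇ_in ≈ 70.9 W

T_C = 53 °F → (53 − 32) × 5/9 = 11.67 °C = 284.82 K.
The reversible coefficient of performance is COP_R = T_C/(T_H − T_C) = 284.82/26.18 = 10.8778.
W = Q_C/COP_R = 771/10.8778 = 70.9 W.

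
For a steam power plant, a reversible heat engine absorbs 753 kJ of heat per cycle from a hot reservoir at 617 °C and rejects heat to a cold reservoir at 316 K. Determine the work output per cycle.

W ≈ 486 kJ

T_H = 617 °C → 617 + 273.15 = 890.15 K.
Since the cycle is reversible, η = 1 − T_C/T_H = 1 − 316.00/890.15 = 0.6450.
W = η·Q_H = 0.6450 × 753 = 486 kJ.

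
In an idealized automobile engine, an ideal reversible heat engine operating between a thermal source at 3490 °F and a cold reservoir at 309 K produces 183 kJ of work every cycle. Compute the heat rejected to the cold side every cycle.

T_H = 3490 °F → (3490 − 32) × 5/9 = 1921.11 °C = 2194.26 K.
η_rev = 1 − T_C/T_H = 1 − 309.00/2194.26 = 0.8592.
Since Q_C/Q_H = T_C/T_H and Q_H = W/η, Q_C = W·T_C/(T_H − T_C) = 183 × 309.00/1885.26 = 30.0 kJ.

Q_C ≈ 30.0 kJ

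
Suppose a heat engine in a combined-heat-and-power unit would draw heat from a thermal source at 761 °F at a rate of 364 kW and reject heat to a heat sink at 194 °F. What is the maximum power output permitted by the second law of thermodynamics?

Ẇ_max ≈ 169 kW

T_H = 761 °F → (761 − 32) × 5/9 = 405.00 °C = 678.15 K.
T_C = 194 °F → (194 − 32) × 5/9 = 90.00 °C = 363.15 K.
By the Carnot theorem, η_max = 1 − T_C/T_H = 1 − 363.15/678.15 = 0.4645.
W_max = η_max · Q_H = 0.4645 × 364 = 169 kW.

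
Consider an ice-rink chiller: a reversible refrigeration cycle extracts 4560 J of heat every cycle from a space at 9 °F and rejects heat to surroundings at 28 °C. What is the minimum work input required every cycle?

T_H = 28 °C → 28 + 273.15 = 301.15 K.
T_C = 9 °F → (9 − 32) × 5/9 = -12.78 °C = 260.37 K.
The reversible coefficient of performance is COP_R = T_C/(T_H − T_C) = 260.37/40.78 = 6.3851.
W = Q_C/COP_R = 4560/6.3851 = 714.2 J.

W_in ≈ 714.2 J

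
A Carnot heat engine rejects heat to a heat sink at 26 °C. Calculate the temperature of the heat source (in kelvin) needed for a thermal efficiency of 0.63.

T_C = 26 °C → 26 + 273.15 = 299.15 K.
From η = 1 − T_C/T_H, solving for T_H gives T_H = T_C/(1 − η) = 299.15/(1 − 0.63) = 808.5 K.

T_H ≈ 808.5 K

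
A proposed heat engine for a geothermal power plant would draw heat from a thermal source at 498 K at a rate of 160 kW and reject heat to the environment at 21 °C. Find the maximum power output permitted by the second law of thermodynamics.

T_C = 21 °C → 21 + 273.15 = 294.15 K.
The upper bound on efficiency is η_max = 1 − T_C/T_H = 1 − 294.15/498.00 = 0.4093.
W_max = η_max · Q_H = 0.4093 × 160 = 65.5 kW.

Ẇ_max ≈ 65.5 kW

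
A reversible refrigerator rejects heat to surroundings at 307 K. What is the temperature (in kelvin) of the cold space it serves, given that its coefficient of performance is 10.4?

COP_R = T_C/(T_H − T_C) ⇒ T_C = T_H·COP_R/(1 + COP_R) = 307.00 × 10.4/(1 + 10.4) = 280 K.

T_C ≈ 280 K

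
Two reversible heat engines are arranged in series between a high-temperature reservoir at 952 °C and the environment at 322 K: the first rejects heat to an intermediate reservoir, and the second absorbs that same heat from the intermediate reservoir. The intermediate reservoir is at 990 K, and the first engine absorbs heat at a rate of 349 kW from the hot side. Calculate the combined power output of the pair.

T_H = 952 °C → 952 + 273.15 = 1225.15 K.
Two reversible stages in series are equivalent to a single Carnot engine between T_H and T_C, so η_total = 1 − T_C/T_H = 1 − 322.00/1225.15 = 0.7372.
W_total = η_total · Q_H = 0.7372 × 349 = 257 kW.

Ẇ_total ≈ 257 kW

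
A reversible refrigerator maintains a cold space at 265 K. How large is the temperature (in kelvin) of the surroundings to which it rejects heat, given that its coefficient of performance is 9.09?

COP_R = T_C/(T_H − T_C) ⇒ T_H = T_C·(1 + 1/COP_R) = 265.00 × (1 + 1/9.09) = 294 K.

T_H ≈ 294 K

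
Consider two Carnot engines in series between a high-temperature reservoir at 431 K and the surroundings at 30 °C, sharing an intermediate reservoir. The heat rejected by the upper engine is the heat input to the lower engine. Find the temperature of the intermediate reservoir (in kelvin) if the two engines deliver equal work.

T_C = 30 °C → 30 + 273.15 = 303.15 K.
For reversible stages Q_m = Q_H·(T_m/T_H). Setting W₁ = Q_H(1 − T_m/T_H) equal to W₂ = Q_m(1 − T_C/T_m) = Q_H·(T_m − T_C)/T_H gives T_H − T_m = T_m − T_C, so T_m = (T_H + T_C)/2 = (431.00 + 303.15)/2 = 367 K.

T_m ≈ 367 K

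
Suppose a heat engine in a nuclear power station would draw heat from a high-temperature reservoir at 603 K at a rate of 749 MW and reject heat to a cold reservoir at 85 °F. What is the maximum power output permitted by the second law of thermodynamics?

T_C = 85 °F → (85 − 32) × 5/9 = 29.44 °C = 302.59 K.
By the Carnot theorem, η_max = 1 − T_C/T_H = 1 − 302.59/603.00 = 0.4982.
W_max = η_max · Q_H = 0.4982 × 749 = 373 MW.

Ẇ_max ≈ 373 MW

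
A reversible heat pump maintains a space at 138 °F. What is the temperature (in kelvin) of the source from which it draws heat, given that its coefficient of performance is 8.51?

T_C ≈ 293 K

T_H = 138 °F → (138 − 32) × 5/9 = 58.89 °C = 332.04 K.
COP_HP = T_H/(T_H − T_C) ⇒ T_C = T_H·(COP_HP − 1)/COP_HP = 332.04 × (8.51 − 1)/8.51 = 293 K.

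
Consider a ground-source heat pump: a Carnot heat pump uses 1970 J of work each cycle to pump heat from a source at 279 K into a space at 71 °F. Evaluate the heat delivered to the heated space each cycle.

Q_H ≈ 36720 J

T_H = 71 °F → (71 − 32) × 5/9 = 21.67 °C = 294.82 K.
The Carnot heat-pump COP is COP_HP = T_H/(T_H − T_C) = 294.82/15.82 = 18.6396.
Q_H = COP_HP · W = 18.6396 × 1970 = 36720 J.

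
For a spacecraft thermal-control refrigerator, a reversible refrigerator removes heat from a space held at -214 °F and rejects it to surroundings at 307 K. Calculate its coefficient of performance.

T_C = -214 °F → (-214 − 32) × 5/9 = -136.67 °C = 136.48 K.
Carnot COP: COP_R = T_C/(T_H − T_C) = 136.48/(307.00 − 136.48) = 0.800.

COP_R ≈ 0.800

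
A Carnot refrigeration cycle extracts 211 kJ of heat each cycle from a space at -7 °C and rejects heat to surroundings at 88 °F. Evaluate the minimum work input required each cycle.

W_in ≈ 30.2 kJ

T_H = 88 °F → (88 − 32) × 5/9 = 31.11 °C = 304.26 K.
T_C = -7 °C → -7 + 273.15 = 266.15 K.
For a reversible refrigerator, COP_R = T_C/(T_H − T_C) = 266.15/38.11 = 6.9835.
W = Q_C/COP_R = 211/6.9835 = 30.2 kJ.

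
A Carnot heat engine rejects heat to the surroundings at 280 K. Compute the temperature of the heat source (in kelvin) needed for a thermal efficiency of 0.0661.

T_H ≈ 300 K

From η = 1 − T_C/T_H, solving for T_H gives T_H = T_C/(1 − η) = 280.00/(1 − 0.0661) = 300 K.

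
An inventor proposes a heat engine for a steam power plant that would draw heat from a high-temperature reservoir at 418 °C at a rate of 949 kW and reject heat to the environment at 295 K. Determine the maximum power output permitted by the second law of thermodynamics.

Ẇ_max ≈ 543.9 kW

T_H = 418 °C → 418 + 273.15 = 691.15 K.
The upper bound on efficiency is η_max = 1 − T_C/T_H = 1 − 295.00/691.15 = 0.5732.
W_max = η_max · Q_H = 0.5732 × 949 = 543.9 kW.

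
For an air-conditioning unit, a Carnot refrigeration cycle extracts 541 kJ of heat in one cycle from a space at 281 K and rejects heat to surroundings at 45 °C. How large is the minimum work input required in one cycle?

W_in ≈ 71.5 kJ

T_H = 45 °C → 45 + 273.15 = 318.15 K.
The reversible coefficient of performance is COP_R = T_C/(T_H − T_C) = 281.00/37.15 = 7.5639.
W = Q_C/COP_R = 541/7.5639 = 71.5 kJ.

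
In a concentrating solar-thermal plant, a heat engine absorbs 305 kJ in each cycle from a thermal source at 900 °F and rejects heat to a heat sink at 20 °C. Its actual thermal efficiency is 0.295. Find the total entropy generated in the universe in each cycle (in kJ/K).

T_H = 900 °F → (900 − 32) × 5/9 = 482.22 °C = 755.37 K.
T_C = 20 °C → 20 + 273.15 = 293.15 K.
W = η·Q_H = 0.295 × 305 = 89.97 kJ, so Q_C = Q_H − W = 215.0 kJ.
The hot reservoir loses entropy Q_H/T_H = 305/755.37 = 0.4038 kJ/K; the cold reservoir gains Q_C/T_C = 215.0/293.15 = 0.7335 kJ/K.
ΔS_univ = −Q_H/T_H + Q_C/T_C = 0.330 kJ/K (> 0, since η = 0.295 < η_Carnot = 0.612).

ΔS_univ ≈ 0.330 kJ/K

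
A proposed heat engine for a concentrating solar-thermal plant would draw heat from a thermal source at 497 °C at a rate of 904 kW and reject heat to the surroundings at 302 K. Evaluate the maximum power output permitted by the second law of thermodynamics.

T_H = 497 °C → 497 + 273.15 = 770.15 K.
The second-law ceiling is the Carnot efficiency, η_max = 1 − T_C/T_H = 1 − 302.00/770.15 = 0.6079.
W_max = η_max · Q_H = 0.6079 × 904 = 549.5 kW.

Ẇ_max ≈ 549.5 kW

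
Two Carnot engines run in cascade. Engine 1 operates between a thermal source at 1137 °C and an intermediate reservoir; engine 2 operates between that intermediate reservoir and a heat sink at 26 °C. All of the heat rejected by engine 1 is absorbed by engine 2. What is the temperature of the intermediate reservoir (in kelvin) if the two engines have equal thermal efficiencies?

T_m ≈ 649 K

T_H = 1137 °C → 1137 + 273.15 = 1410.15 K.
T_C = 26 °C → 26 + 273.15 = 299.15 K.
Equal efficiencies require 1 − T_m/T_H = 1 − T_C/T_m, i.e. T_m/T_H = T_C/T_m, so T_m = √(T_H·T_C) = √(1410.15 × 299.15) = 649 K.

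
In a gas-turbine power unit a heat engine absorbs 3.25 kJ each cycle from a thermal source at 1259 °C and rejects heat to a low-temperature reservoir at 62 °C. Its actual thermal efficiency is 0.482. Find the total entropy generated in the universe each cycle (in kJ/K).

ΔS_univ ≈ 0.00290 kJ/K

T_H = 1259 °C → 1259 + 273.15 = 1532.15 K.
T_C = 62 °C → 62 + 273.15 = 335.15 K.
W = η·Q_H = 0.482 × 3.25 = 1.567 kJ, so Q_C = Q_H − W = 1.683 kJ.
Reservoir entropy changes: ΔS_H = −Q_H/T_H = −3.25/1532.15 = -0.002121 kJ/K and ΔS_C = +Q_C/T_C = 1.683/335.15 = 0.005023 kJ/K.
ΔS_univ = −Q_H/T_H + Q_C/T_C = 0.00290 kJ/K (> 0, since η = 0.482 < η_Carnot = 0.781).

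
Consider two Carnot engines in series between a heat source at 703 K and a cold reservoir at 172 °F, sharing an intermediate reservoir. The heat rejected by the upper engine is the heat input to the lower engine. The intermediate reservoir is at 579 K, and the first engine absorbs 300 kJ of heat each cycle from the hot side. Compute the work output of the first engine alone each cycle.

T_C = 172 °F → (172 − 32) × 5/9 = 77.78 °C = 350.93 K.
First-stage efficiency η₁ = 1 − T_m/T_H = 1 − 579.00/703.00 = 0.1764.
W₁ = η₁·Q_H = 0.1764 × 300 = 52.9 kJ.

W₁ ≈ 52.9 kJ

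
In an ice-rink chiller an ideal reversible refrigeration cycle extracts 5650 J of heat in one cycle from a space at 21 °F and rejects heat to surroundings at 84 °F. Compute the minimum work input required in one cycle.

W_in ≈ 741 J

T_H = 84 °F → (84 − 32) × 5/9 = 28.89 °C = 302.04 K.
T_C = 21 °F → (21 − 32) × 5/9 = -6.11 °C = 267.04 K.
Carnot COP: COP_R = T_C/(T_H − T_C) = 267.04/35.00 = 7.6297.
W = Q_C/COP_R = 5650/7.6297 = 741 J.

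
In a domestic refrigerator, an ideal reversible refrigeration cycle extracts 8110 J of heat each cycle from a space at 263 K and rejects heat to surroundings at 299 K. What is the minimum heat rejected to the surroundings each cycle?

For a reversible cycle Q_H/Q_C = T_H/T_C, so Q_H = Q_C·T_H/T_C = 8110 × 299.00/263.00 = 9220 J.

Q_H ≈ 9220 J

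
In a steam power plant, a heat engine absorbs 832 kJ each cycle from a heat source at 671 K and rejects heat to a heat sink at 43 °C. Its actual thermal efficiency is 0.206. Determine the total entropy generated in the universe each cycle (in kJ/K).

ΔS_univ ≈ 0.850 kJ/K

T_C = 43 °C → 43 + 273.15 = 316.15 K.
W = η·Q_H = 0.206 × 832 = 171.4 kJ, so Q_C = Q_H − W = 660.6 kJ.
Entropy balance on the reservoirs: −Q_H/T_H = -1.240 kJ/K, +Q_C/T_C = 2.090 kJ/K.
ΔS_univ = −Q_H/T_H + Q_C/T_C = 0.850 kJ/K (> 0, since η = 0.206 < η_Carnot = 0.529).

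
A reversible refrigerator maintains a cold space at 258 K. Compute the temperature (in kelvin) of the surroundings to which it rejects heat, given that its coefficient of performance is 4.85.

COP_R = T_C/(T_H − T_C) ⇒ T_H = T_C·(1 + 1/COP_R) = 258.00 × (1 + 1/4.85) = 311 K.

T_H ≈ 311 K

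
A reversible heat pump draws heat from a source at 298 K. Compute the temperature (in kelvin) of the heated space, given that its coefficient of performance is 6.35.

COP_HP = T_H/(T_H − T_C) ⇒ T_H = T_C·COP_HP/(COP_HP − 1) = 298.00 × 6.35/(6.35 − 1) = 354 K.

T_H ≈ 354 K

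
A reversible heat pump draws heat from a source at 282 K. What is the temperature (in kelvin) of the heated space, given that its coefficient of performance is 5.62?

COP_HP = T_H/(T_H − T_C) ⇒ T_H = T_C·COP_HP/(COP_HP − 1) = 282.00 × 5.62/(5.62 − 1) = 343 K.

T_H ≈ 343 K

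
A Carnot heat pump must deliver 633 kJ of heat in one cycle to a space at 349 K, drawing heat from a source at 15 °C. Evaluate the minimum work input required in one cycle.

W_in ≈ 110 kJ

T_C = 15 °C → 15 + 273.15 = 288.15 K.
Reversible heating COP: COP_HP = T_H/(T_H − T_C) = 349.00/60.85 = 5.7354.
W = Q_H/COP_HP = 633/5.7354 = 110 kJ.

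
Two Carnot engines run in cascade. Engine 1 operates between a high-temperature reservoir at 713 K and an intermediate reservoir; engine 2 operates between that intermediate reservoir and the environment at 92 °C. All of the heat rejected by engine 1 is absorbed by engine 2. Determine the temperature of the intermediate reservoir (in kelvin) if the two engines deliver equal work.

T_m ≈ 539.1 K

T_C = 92 °C → 92 + 273.15 = 365.15 K.
For reversible stages Q_m = Q_H·(T_m/T_H). Setting W₁ = Q_H(1 − T_m/T_H) equal to W₂ = Q_m(1 − T_C/T_m) = Q_H·(T_m − T_C)/T_H gives T_H − T_m = T_m − T_C, so T_m = (T_H + T_C)/2 = (713.00 + 365.15)/2 = 539.1 K.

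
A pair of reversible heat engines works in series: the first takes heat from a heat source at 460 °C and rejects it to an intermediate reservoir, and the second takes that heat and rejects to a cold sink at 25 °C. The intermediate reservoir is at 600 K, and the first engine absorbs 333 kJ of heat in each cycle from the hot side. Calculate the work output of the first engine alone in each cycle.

T_H = 460 °C → 460 + 273.15 = 733.15 K.
T_C = 25 °C → 25 + 273.15 = 298.15 K.
First-stage efficiency η₁ = 1 − T_m/T_H = 1 − 600.00/733.15 = 0.1816.
W₁ = η₁·Q_H = 0.1816 × 333 = 60.5 kJ.

W₁ ≈ 60.5 kJ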